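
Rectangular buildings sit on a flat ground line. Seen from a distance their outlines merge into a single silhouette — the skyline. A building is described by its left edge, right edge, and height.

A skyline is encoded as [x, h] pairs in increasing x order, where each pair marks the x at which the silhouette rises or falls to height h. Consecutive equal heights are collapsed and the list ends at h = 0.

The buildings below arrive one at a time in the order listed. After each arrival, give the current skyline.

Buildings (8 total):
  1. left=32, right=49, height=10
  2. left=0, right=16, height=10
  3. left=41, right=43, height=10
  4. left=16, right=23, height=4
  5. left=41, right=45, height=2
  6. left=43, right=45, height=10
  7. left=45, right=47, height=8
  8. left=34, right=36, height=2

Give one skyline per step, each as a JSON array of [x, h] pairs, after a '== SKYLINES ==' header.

== SKYLINES ==
[[32,10],[49,0]]
[[0,10],[16,0],[32,10],[49,0]]
[[0,10],[16,0],[32,10],[49,0]]
[[0,10],[16,4],[23,0],[32,10],[49,0]]
[[0,10],[16,4],[23,0],[32,10],[49,0]]
[[0,10],[16,4],[23,0],[32,10],[49,0]]
[[0,10],[16,4],[23,0],[32,10],[49,0]]
[[0,10],[16,4],[23,0],[32,10],[49,0]]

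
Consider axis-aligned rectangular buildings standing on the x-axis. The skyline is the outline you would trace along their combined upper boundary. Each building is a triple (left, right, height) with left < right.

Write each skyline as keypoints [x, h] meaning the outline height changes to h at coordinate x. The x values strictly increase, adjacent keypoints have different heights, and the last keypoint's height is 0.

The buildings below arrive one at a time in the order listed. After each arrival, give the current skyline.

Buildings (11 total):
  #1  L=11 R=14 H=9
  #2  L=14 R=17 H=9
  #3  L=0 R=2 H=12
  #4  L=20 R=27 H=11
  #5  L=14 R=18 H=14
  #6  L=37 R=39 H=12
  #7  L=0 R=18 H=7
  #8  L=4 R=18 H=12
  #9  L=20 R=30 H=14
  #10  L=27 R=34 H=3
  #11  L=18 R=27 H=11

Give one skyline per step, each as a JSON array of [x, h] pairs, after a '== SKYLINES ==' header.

== SKYLINES ==
[[11,9],[14,0]]
[[11,9],[17,0]]
[[0,12],[2,0],[11,9],[17,0]]
[[0,12],[2,0],[11,9],[17,0],[20,11],[27,0]]
[[0,12],[2,0],[11,9],[14,14],[18,0],[20,11],[27,0]]
[[0,12],[2,0],[11,9],[14,14],[18,0],[20,11],[27,0],[37,12],[39,0]]
[[0,12],[2,7],[11,9],[14,14],[18,0],[20,11],[27,0],[37,12],[39,0]]
[[0,12],[2,7],[4,12],[14,14],[18,0],[20,11],[27,0],[37,12],[39,0]]
[[0,12],[2,7],[4,12],[14,14],[18,0],[20,14],[30,0],[37,12],[39,0]]
[[0,12],[2,7],[4,12],[14,14],[18,0],[20,14],[30,3],[34,0],[37,12],[39,0]]
[[0,12],[2,7],[4,12],[14,14],[18,11],[20,14],[30,3],[34,0],[37,12],[39,0]]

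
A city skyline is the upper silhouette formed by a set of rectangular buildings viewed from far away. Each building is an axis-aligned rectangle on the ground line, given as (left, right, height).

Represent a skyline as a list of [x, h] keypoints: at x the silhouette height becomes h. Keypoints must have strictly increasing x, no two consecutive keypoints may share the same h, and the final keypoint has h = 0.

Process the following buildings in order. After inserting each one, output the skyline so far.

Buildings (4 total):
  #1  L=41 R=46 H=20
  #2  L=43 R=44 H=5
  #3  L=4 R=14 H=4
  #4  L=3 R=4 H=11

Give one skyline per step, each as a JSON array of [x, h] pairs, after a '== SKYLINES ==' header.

== SKYLINES ==
[[41,20],[46,0]]
[[41,20],[46,0]]
[[4,4],[14,0],[41,20],[46,0]]
[[3,11],[4,4],[14,0],[41,20],[46,0]]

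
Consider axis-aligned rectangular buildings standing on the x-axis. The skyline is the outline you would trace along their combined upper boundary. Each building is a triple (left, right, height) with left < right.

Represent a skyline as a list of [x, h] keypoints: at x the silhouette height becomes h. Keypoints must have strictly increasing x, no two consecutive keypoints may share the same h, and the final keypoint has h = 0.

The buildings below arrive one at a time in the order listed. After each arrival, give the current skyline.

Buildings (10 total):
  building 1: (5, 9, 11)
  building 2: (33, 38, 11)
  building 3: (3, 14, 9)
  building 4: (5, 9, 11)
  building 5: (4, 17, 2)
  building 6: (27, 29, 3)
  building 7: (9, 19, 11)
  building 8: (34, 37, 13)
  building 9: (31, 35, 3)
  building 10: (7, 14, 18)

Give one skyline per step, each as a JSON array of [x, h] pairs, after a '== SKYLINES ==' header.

== SKYLINES ==
[[5,11],[9,0]]
[[5,11],[9,0],[33,11],[38,0]]
[[3,9],[5,11],[9,9],[14,0],[33,11],[38,0]]
[[3,9],[5,11],[9,9],[14,0],[33,11],[38,0]]
[[3,9],[5,11],[9,9],[14,2],[17,0],[33,11],[38,0]]
[[3,9],[5,11],[9,9],[14,2],[17,0],[27,3],[29,0],[33,11],[38,0]]
[[3,9],[5,11],[19,0],[27,3],[29,0],[33,11],[38,0]]
[[3,9],[5,11],[19,0],[27,3],[29,0],[33,11],[34,13],[37,11],[38,0]]
[[3,9],[5,11],[19,0],[27,3],[29,0],[31,3],[33,11],[34,13],[37,11],[38,0]]
[[3,9],[5,11],[7,18],[14,11],[19,0],[27,3],[29,0],[31,3],[33,11],[34,13],[37,11],[38,0]]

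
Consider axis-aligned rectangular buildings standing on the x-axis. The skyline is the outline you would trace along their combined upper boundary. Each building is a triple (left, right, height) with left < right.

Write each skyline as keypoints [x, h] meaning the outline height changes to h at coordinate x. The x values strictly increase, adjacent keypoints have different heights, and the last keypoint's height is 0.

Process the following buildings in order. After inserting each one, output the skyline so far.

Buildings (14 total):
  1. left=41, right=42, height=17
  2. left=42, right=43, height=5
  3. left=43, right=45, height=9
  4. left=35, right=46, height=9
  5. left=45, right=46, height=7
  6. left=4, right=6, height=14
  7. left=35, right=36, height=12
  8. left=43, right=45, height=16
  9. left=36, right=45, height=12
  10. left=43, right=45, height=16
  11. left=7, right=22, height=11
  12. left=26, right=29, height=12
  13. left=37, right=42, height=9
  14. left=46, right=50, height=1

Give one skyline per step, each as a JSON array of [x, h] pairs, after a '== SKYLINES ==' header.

== SKYLINES ==
[[41,17],[42,0]]
[[41,17],[42,5],[43,0]]
[[41,17],[42,5],[43,9],[45,0]]
[[35,9],[41,17],[42,9],[46,0]]
[[35,9],[41,17],[42,9],[46,0]]
[[4,14],[6,0],[35,9],[41,17],[42,9],[46,0]]
[[4,14],[6,0],[35,12],[36,9],[41,17],[42,9],[46,0]]
[[4,14],[6,0],[35,12],[36,9],[41,17],[42,9],[43,16],[45,9],[46,0]]
[[4,14],[6,0],[35,12],[41,17],[42,12],[43,16],[45,9],[46,0]]
[[4,14],[6,0],[35,12],[41,17],[42,12],[43,16],[45,9],[46,0]]
[[4,14],[6,0],[7,11],[22,0],[35,12],[41,17],[42,12],[43,16],[45,9],[46,0]]
[[4,14],[6,0],[7,11],[22,0],[26,12],[29,0],[35,12],[41,17],[42,12],[43,16],[45,9],[46,0]]
[[4,14],[6,0],[7,11],[22,0],[26,12],[29,0],[35,12],[41,17],[42,12],[43,16],[45,9],[46,0]]
[[4,14],[6,0],[7,11],[22,0],[26,12],[29,0],[35,12],[41,17],[42,12],[43,16],[45,9],[46,1],[50,0]]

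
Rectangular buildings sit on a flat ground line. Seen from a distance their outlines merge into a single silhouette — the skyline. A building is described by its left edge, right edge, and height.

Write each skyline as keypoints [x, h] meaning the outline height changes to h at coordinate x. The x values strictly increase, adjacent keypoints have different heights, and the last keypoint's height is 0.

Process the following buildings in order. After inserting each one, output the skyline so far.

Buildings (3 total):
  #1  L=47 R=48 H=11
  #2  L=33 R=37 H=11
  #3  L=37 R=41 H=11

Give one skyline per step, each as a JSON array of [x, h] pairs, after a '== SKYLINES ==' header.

== SKYLINES ==
[[47,11],[48,0]]
[[33,11],[37,0],[47,11],[48,0]]
[[33,11],[41,0],[47,11],[48,0]]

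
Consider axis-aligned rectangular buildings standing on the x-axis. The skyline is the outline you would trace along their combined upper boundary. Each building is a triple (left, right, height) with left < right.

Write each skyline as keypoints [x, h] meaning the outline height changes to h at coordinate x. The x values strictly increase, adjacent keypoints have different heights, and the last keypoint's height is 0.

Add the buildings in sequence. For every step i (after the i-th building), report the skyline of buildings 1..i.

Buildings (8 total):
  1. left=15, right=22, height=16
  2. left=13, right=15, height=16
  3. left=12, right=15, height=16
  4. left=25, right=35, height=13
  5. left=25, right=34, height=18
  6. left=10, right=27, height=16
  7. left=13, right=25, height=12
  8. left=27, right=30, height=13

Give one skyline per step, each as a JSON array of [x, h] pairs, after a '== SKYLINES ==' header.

== SKYLINES ==
[[15,16],[22,0]]
[[13,16],[22,0]]
[[12,16],[22,0]]
[[12,16],[22,0],[25,13],[35,0]]
[[12,16],[22,0],[25,18],[34,13],[35,0]]
[[10,16],[25,18],[34,13],[35,0]]
[[10,16],[25,18],[34,13],[35,0]]
[[10,16],[25,18],[34,13],[35,0]]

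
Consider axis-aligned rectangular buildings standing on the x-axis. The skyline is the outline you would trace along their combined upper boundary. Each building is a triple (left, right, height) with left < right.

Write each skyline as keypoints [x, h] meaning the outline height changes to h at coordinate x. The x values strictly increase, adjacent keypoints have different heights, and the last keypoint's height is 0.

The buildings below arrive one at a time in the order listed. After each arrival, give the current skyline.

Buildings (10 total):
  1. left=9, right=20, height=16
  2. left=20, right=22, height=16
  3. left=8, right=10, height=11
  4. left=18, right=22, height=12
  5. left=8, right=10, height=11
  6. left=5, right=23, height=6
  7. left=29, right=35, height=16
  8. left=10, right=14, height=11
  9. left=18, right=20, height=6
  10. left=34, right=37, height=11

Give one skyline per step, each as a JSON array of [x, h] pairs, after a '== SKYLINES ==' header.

== SKYLINES ==
[[9,16],[20,0]]
[[9,16],[22,0]]
[[8,11],[9,16],[22,0]]
[[8,11],[9,16],[22,0]]
[[8,11],[9,16],[22,0]]
[[5,6],[8,11],[9,16],[22,6],[23,0]]
[[5,6],[8,11],[9,16],[22,6],[23,0],[29,16],[35,0]]
[[5,6],[8,11],[9,16],[22,6],[23,0],[29,16],[35,0]]
[[5,6],[8,11],[9,16],[22,6],[23,0],[29,16],[35,0]]
[[5,6],[8,11],[9,16],[22,6],[23,0],[29,16],[35,11],[37,0]]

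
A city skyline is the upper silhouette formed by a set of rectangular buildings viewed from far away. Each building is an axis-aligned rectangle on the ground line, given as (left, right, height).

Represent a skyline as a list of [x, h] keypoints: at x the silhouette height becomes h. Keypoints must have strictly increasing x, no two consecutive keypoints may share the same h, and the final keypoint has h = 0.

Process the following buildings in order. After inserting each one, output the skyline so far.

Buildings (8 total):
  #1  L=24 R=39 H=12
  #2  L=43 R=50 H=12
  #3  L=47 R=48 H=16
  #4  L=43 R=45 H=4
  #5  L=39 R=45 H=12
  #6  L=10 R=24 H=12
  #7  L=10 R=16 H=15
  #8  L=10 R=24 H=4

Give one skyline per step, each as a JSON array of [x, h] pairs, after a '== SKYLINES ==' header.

== SKYLINES ==
[[24,12],[39,0]]
[[24,12],[39,0],[43,12],[50,0]]
[[24,12],[39,0],[43,12],[47,16],[48,12],[50,0]]
[[24,12],[39,0],[43,12],[47,16],[48,12],[50,0]]
[[24,12],[47,16],[48,12],[50,0]]
[[10,12],[47,16],[48,12],[50,0]]
[[10,15],[16,12],[47,16],[48,12],[50,0]]
[[10,15],[16,12],[47,16],[48,12],[50,0]]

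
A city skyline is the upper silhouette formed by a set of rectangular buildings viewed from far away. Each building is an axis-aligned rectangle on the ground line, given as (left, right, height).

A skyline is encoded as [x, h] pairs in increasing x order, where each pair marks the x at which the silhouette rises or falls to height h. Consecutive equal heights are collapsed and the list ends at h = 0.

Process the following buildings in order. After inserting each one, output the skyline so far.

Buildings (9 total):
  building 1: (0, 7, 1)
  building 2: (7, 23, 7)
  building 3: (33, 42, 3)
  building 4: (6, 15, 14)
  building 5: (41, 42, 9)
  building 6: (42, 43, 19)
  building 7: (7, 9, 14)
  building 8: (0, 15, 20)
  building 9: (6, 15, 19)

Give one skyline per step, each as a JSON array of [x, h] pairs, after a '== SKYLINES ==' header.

== SKYLINES ==
[[0,1],[7,0]]
[[0,1],[7,7],[23,0]]
[[0,1],[7,7],[23,0],[33,3],[42,0]]
[[0,1],[6,14],[15,7],[23,0],[33,3],[42,0]]
[[0,1],[6,14],[15,7],[23,0],[33,3],[41,9],[42,0]]
[[0,1],[6,14],[15,7],[23,0],[33,3],[41,9],[42,19],[43,0]]
[[0,1],[6,14],[15,7],[23,0],[33,3],[41,9],[42,19],[43,0]]
[[0,20],[15,7],[23,0],[33,3],[41,9],[42,19],[43,0]]
[[0,20],[15,7],[23,0],[33,3],[41,9],[42,19],[43,0]]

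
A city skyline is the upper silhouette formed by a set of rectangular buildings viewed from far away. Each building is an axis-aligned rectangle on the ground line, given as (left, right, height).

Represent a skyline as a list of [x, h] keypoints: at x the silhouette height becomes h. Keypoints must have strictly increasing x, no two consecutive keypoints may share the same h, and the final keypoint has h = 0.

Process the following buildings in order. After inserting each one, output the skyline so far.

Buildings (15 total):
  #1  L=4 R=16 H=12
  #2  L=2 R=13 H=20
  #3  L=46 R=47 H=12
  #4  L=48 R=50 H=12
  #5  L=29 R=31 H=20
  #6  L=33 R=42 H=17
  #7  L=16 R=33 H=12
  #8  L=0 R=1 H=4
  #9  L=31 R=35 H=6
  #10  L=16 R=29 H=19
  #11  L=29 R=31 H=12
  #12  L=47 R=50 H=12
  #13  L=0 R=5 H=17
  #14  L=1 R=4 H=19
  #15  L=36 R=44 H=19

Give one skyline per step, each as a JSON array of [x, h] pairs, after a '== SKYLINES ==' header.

== SKYLINES ==
[[4,12],[16,0]]
[[2,20],[13,12],[16,0]]
[[2,20],[13,12],[16,0],[46,12],[47,0]]
[[2,20],[13,12],[16,0],[46,12],[47,0],[48,12],[50,0]]
[[2,20],[13,12],[16,0],[29,20],[31,0],[46,12],[47,0],[48,12],[50,0]]
[[2,20],[13,12],[16,0],[29,20],[31,0],[33,17],[42,0],[46,12],[47,0],[48,12],[50,0]]
[[2,20],[13,12],[29,20],[31,12],[33,17],[42,0],[46,12],[47,0],[48,12],[50,0]]
[[0,4],[1,0],[2,20],[13,12],[29,20],[31,12],[33,17],[42,0],[46,12],[47,0],[48,12],[50,0]]
[[0,4],[1,0],[2,20],[13,12],[29,20],[31,12],[33,17],[42,0],[46,12],[47,0],[48,12],[50,0]]
[[0,4],[1,0],[2,20],[13,12],[16,19],[29,20],[31,12],[33,17],[42,0],[46,12],[47,0],[48,12],[50,0]]
[[0,4],[1,0],[2,20],[13,12],[16,19],[29,20],[31,12],[33,17],[42,0],[46,12],[47,0],[48,12],[50,0]]
[[0,4],[1,0],[2,20],[13,12],[16,19],[29,20],[31,12],[33,17],[42,0],[46,12],[50,0]]
[[0,17],[2,20],[13,12],[16,19],[29,20],[31,12],[33,17],[42,0],[46,12],[50,0]]
[[0,17],[1,19],[2,20],[13,12],[16,19],[29,20],[31,12],[33,17],[42,0],[46,12],[50,0]]
[[0,17],[1,19],[2,20],[13,12],[16,19],[29,20],[31,12],[33,17],[36,19],[44,0],[46,12],[50,0]]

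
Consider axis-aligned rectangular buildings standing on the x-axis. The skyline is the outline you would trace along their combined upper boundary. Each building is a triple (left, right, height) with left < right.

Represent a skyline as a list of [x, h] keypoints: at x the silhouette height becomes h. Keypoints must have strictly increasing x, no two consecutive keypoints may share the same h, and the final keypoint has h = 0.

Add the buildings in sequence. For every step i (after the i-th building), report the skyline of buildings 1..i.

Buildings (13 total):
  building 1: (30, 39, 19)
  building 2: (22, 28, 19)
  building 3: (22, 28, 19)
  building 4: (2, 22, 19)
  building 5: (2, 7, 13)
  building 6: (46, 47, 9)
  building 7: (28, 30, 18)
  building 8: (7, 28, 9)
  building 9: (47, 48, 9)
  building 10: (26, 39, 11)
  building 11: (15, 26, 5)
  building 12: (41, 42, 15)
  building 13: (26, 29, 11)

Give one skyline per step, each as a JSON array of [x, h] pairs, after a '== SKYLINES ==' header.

== SKYLINES ==
[[30,19],[39,0]]
[[22,19],[28,0],[30,19],[39,0]]
[[22,19],[28,0],[30,19],[39,0]]
[[2,19],[28,0],[30,19],[39,0]]
[[2,19],[28,0],[30,19],[39,0]]
[[2,19],[28,0],[30,19],[39,0],[46,9],[47,0]]
[[2,19],[28,18],[30,19],[39,0],[46,9],[47,0]]
[[2,19],[28,18],[30,19],[39,0],[46,9],[47,0]]
[[2,19],[28,18],[30,19],[39,0],[46,9],[48,0]]
[[2,19],[28,18],[30,19],[39,0],[46,9],[48,0]]
[[2,19],[28,18],[30,19],[39,0],[46,9],[48,0]]
[[2,19],[28,18],[30,19],[39,0],[41,15],[42,0],[46,9],[48,0]]
[[2,19],[28,18],[30,19],[39,0],[41,15],[42,0],[46,9],[48,0]]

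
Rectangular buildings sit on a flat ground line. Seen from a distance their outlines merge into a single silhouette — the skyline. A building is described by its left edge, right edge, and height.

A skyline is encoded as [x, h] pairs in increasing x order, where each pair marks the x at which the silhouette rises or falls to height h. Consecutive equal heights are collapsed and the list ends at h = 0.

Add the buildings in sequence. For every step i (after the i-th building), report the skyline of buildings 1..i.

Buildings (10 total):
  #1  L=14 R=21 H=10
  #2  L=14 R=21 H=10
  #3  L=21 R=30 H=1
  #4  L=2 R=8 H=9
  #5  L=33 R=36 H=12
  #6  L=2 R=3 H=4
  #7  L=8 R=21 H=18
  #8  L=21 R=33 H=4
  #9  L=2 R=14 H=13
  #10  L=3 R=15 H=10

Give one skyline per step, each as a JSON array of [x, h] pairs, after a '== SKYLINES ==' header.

== SKYLINES ==
[[14,10],[21,0]]
[[14,10],[21,0]]
[[14,10],[21,1],[30,0]]
[[2,9],[8,0],[14,10],[21,1],[30,0]]
[[2,9],[8,0],[14,10],[21,1],[30,0],[33,12],[36,0]]
[[2,9],[8,0],[14,10],[21,1],[30,0],[33,12],[36,0]]
[[2,9],[8,18],[21,1],[30,0],[33,12],[36,0]]
[[2,9],[8,18],[21,4],[33,12],[36,0]]
[[2,13],[8,18],[21,4],[33,12],[36,0]]
[[2,13],[8,18],[21,4],[33,12],[36,0]]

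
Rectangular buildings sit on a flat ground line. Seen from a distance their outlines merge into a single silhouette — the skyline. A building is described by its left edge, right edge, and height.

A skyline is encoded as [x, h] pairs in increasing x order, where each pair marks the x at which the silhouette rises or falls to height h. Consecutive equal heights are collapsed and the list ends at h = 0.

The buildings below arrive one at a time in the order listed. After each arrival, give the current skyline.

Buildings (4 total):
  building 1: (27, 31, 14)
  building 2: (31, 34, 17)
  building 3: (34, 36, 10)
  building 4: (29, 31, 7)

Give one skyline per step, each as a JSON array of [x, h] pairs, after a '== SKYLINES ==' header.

== SKYLINES ==
[[27,14],[31,0]]
[[27,14],[31,17],[34,0]]
[[27,14],[31,17],[34,10],[36,0]]
[[27,14],[31,17],[34,10],[36,0]]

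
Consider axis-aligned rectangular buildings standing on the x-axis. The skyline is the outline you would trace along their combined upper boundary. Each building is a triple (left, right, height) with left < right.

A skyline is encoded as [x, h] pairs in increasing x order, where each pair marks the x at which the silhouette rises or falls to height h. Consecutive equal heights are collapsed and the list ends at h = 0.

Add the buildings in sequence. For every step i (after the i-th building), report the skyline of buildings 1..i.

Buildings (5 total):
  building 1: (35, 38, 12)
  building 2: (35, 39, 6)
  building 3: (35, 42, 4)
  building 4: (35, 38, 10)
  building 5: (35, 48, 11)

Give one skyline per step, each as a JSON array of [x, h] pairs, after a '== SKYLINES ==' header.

== SKYLINES ==
[[35,12],[38,0]]
[[35,12],[38,6],[39,0]]
[[35,12],[38,6],[39,4],[42,0]]
[[35,12],[38,6],[39,4],[42,0]]
[[35,12],[38,11],[48,0]]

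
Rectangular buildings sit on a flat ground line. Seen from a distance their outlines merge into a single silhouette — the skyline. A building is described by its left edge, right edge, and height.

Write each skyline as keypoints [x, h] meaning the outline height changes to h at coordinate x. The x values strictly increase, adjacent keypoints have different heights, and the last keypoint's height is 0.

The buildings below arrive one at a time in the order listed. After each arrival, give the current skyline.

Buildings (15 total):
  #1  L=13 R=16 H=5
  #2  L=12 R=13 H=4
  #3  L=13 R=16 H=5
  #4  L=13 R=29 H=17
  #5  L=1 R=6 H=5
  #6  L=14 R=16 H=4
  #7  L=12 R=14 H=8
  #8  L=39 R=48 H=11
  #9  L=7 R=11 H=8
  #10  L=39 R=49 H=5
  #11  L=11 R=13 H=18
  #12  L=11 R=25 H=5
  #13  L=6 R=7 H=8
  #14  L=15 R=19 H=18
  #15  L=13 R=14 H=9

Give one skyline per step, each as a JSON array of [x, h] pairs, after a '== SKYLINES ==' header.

== SKYLINES ==
[[13,5],[16,0]]
[[12,4],[13,5],[16,0]]
[[12,4],[13,5],[16,0]]
[[12,4],[13,17],[29,0]]
[[1,5],[6,0],[12,4],[13,17],[29,0]]
[[1,5],[6,0],[12,4],[13,17],[29,0]]
[[1,5],[6,0],[12,8],[13,17],[29,0]]
[[1,5],[6,0],[12,8],[13,17],[29,0],[39,11],[48,0]]
[[1,5],[6,0],[7,8],[11,0],[12,8],[13,17],[29,0],[39,11],[48,0]]
[[1,5],[6,0],[7,8],[11,0],[12,8],[13,17],[29,0],[39,11],[48,5],[49,0]]
[[1,5],[6,0],[7,8],[11,18],[13,17],[29,0],[39,11],[48,5],[49,0]]
[[1,5],[6,0],[7,8],[11,18],[13,17],[29,0],[39,11],[48,5],[49,0]]
[[1,5],[6,8],[11,18],[13,17],[29,0],[39,11],[48,5],[49,0]]
[[1,5],[6,8],[11,18],[13,17],[15,18],[19,17],[29,0],[39,11],[48,5],[49,0]]
[[1,5],[6,8],[11,18],[13,17],[15,18],[19,17],[29,0],[39,11],[48,5],[49,0]]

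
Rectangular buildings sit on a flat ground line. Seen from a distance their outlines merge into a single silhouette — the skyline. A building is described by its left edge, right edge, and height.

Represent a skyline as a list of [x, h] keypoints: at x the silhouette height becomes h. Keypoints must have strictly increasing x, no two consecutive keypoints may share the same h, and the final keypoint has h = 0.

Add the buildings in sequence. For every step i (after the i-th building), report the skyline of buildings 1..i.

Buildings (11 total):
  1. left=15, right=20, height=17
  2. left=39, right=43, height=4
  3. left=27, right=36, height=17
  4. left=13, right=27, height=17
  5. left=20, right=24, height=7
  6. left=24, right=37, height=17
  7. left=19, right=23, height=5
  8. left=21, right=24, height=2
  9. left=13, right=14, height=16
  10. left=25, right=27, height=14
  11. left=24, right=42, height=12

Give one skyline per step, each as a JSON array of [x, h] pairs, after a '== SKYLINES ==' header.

== SKYLINES ==
[[15,17],[20,0]]
[[15,17],[20,0],[39,4],[43,0]]
[[15,17],[20,0],[27,17],[36,0],[39,4],[43,0]]
[[13,17],[36,0],[39,4],[43,0]]
[[13,17],[36,0],[39,4],[43,0]]
[[13,17],[37,0],[39,4],[43,0]]
[[13,17],[37,0],[39,4],[43,0]]
[[13,17],[37,0],[39,4],[43,0]]
[[13,17],[37,0],[39,4],[43,0]]
[[13,17],[37,0],[39,4],[43,0]]
[[13,17],[37,12],[42,4],[43,0]]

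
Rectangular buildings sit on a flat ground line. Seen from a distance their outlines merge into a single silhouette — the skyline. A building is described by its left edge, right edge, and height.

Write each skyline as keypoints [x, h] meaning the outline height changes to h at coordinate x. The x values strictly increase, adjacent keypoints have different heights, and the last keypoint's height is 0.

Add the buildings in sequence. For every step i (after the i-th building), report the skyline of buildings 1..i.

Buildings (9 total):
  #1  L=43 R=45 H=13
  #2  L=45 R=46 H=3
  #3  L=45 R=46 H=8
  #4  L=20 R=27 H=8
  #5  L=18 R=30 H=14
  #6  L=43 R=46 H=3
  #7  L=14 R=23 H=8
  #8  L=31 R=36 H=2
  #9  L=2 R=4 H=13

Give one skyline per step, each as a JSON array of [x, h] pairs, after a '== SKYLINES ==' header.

== SKYLINES ==
[[43,13],[45,0]]
[[43,13],[45,3],[46,0]]
[[43,13],[45,8],[46,0]]
[[20,8],[27,0],[43,13],[45,8],[46,0]]
[[18,14],[30,0],[43,13],[45,8],[46,0]]
[[18,14],[30,0],[43,13],[45,8],[46,0]]
[[14,8],[18,14],[30,0],[43,13],[45,8],[46,0]]
[[14,8],[18,14],[30,0],[31,2],[36,0],[43,13],[45,8],[46,0]]
[[2,13],[4,0],[14,8],[18,14],[30,0],[31,2],[36,0],[43,13],[45,8],[46,0]]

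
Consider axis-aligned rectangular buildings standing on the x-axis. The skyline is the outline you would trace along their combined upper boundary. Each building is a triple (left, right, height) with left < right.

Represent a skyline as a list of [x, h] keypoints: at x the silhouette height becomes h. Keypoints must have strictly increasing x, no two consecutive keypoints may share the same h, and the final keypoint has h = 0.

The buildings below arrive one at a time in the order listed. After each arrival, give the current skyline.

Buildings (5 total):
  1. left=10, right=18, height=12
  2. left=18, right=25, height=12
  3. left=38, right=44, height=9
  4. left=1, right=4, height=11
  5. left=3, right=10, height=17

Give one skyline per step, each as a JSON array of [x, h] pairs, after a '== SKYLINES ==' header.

== SKYLINES ==
[[10,12],[18,0]]
[[10,12],[25,0]]
[[10,12],[25,0],[38,9],[44,0]]
[[1,11],[4,0],[10,12],[25,0],[38,9],[44,0]]
[[1,11],[3,17],[10,12],[25,0],[38,9],[44,0]]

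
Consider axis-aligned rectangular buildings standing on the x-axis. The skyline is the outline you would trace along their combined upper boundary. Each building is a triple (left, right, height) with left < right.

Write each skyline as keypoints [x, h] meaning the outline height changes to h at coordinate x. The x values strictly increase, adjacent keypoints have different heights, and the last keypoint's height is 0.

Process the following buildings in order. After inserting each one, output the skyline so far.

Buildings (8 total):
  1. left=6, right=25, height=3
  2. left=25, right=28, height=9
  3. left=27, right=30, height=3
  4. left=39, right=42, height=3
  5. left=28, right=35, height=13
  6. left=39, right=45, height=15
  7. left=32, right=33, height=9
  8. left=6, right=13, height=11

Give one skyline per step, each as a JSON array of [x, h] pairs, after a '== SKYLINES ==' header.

== SKYLINES ==
[[6,3],[25,0]]
[[6,3],[25,9],[28,0]]
[[6,3],[25,9],[28,3],[30,0]]
[[6,3],[25,9],[28,3],[30,0],[39,3],[42,0]]
[[6,3],[25,9],[28,13],[35,0],[39,3],[42,0]]
[[6,3],[25,9],[28,13],[35,0],[39,15],[45,0]]
[[6,3],[25,9],[28,13],[35,0],[39,15],[45,0]]
[[6,11],[13,3],[25,9],[28,13],[35,0],[39,15],[45,0]]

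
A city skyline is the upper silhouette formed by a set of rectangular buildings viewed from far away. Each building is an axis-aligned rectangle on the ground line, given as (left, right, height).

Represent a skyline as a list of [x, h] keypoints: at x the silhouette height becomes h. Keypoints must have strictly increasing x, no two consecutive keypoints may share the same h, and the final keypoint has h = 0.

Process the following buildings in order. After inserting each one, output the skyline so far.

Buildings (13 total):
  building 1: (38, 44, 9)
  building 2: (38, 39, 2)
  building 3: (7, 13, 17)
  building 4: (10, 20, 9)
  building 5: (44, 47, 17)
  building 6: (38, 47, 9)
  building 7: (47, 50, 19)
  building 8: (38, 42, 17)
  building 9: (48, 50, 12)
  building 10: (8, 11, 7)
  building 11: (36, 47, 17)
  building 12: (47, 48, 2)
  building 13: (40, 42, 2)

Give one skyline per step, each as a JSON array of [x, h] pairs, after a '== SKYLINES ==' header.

== SKYLINES ==
[[38,9],[44,0]]
[[38,9],[44,0]]
[[7,17],[13,0],[38,9],[44,0]]
[[7,17],[13,9],[20,0],[38,9],[44,0]]
[[7,17],[13,9],[20,0],[38,9],[44,17],[47,0]]
[[7,17],[13,9],[20,0],[38,9],[44,17],[47,0]]
[[7,17],[13,9],[20,0],[38,9],[44,17],[47,19],[50,0]]
[[7,17],[13,9],[20,0],[38,17],[42,9],[44,17],[47,19],[50,0]]
[[7,17],[13,9],[20,0],[38,17],[42,9],[44,17],[47,19],[50,0]]
[[7,17],[13,9],[20,0],[38,17],[42,9],[44,17],[47,19],[50,0]]
[[7,17],[13,9],[20,0],[36,17],[47,19],[50,0]]
[[7,17],[13,9],[20,0],[36,17],[47,19],[50,0]]
[[7,17],[13,9],[20,0],[36,17],[47,19],[50,0]]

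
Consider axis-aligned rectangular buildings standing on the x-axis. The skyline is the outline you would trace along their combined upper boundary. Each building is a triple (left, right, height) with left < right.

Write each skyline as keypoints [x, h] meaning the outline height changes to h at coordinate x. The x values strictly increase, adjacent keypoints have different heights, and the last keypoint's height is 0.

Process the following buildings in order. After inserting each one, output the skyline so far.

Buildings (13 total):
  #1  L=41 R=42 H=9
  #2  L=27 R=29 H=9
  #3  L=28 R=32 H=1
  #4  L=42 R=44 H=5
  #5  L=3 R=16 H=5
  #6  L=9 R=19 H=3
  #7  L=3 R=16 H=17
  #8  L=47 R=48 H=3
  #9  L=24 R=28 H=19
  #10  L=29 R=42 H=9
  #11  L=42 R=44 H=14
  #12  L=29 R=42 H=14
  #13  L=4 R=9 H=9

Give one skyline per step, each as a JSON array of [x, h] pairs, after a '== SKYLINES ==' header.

== SKYLINES ==
[[41,9],[42,0]]
[[27,9],[29,0],[41,9],[42,0]]
[[27,9],[29,1],[32,0],[41,9],[42,0]]
[[27,9],[29,1],[32,0],[41,9],[42,5],[44,0]]
[[3,5],[16,0],[27,9],[29,1],[32,0],[41,9],[42,5],[44,0]]
[[3,5],[16,3],[19,0],[27,9],[29,1],[32,0],[41,9],[42,5],[44,0]]
[[3,17],[16,3],[19,0],[27,9],[29,1],[32,0],[41,9],[42,5],[44,0]]
[[3,17],[16,3],[19,0],[27,9],[29,1],[32,0],[41,9],[42,5],[44,0],[47,3],[48,0]]
[[3,17],[16,3],[19,0],[24,19],[28,9],[29,1],[32,0],[41,9],[42,5],[44,0],[47,3],[48,0]]
[[3,17],[16,3],[19,0],[24,19],[28,9],[42,5],[44,0],[47,3],[48,0]]
[[3,17],[16,3],[19,0],[24,19],[28,9],[42,14],[44,0],[47,3],[48,0]]
[[3,17],[16,3],[19,0],[24,19],[28,9],[29,14],[44,0],[47,3],[48,0]]
[[3,17],[16,3],[19,0],[24,19],[28,9],[29,14],[44,0],[47,3],[48,0]]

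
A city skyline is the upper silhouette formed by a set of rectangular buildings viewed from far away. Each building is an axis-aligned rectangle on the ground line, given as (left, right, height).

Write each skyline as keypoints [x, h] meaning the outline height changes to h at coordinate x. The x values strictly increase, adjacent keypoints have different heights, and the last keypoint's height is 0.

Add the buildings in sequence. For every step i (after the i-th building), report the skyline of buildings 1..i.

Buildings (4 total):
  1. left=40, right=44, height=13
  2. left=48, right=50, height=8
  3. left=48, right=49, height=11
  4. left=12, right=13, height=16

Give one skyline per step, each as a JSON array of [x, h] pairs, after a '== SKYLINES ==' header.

== SKYLINES ==
[[40,13],[44,0]]
[[40,13],[44,0],[48,8],[50,0]]
[[40,13],[44,0],[48,11],[49,8],[50,0]]
[[12,16],[13,0],[40,13],[44,0],[48,11],[49,8],[50,0]]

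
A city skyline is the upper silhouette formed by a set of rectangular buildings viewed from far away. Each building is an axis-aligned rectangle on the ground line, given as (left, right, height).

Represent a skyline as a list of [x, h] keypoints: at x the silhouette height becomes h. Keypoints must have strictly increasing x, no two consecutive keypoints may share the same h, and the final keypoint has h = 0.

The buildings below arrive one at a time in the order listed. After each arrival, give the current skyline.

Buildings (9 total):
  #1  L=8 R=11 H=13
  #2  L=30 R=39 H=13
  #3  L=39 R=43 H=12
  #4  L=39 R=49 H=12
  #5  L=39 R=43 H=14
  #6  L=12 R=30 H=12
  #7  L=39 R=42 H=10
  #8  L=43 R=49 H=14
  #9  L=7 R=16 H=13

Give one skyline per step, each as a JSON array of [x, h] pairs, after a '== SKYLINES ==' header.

== SKYLINES ==
[[8,13],[11,0]]
[[8,13],[11,0],[30,13],[39,0]]
[[8,13],[11,0],[30,13],[39,12],[43,0]]
[[8,13],[11,0],[30,13],[39,12],[49,0]]
[[8,13],[11,0],[30,13],[39,14],[43,12],[49,0]]
[[8,13],[11,0],[12,12],[30,13],[39,14],[43,12],[49,0]]
[[8,13],[11,0],[12,12],[30,13],[39,14],[43,12],[49,0]]
[[8,13],[11,0],[12,12],[30,13],[39,14],[49,0]]
[[7,13],[16,12],[30,13],[39,14],[49,0]]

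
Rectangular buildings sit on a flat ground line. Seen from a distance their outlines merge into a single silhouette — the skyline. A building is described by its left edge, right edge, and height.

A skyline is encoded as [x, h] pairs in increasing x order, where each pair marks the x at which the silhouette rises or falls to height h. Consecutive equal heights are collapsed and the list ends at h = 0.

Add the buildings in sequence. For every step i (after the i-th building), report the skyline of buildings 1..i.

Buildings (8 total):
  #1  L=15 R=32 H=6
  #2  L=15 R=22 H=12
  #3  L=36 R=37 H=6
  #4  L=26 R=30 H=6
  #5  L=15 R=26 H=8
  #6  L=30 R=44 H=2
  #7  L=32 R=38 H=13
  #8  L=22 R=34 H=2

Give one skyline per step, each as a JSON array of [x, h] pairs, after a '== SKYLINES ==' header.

== SKYLINES ==
[[15,6],[32,0]]
[[15,12],[22,6],[32,0]]
[[15,12],[22,6],[32,0],[36,6],[37,0]]
[[15,12],[22,6],[32,0],[36,6],[37,0]]
[[15,12],[22,8],[26,6],[32,0],[36,6],[37,0]]
[[15,12],[22,8],[26,6],[32,2],[36,6],[37,2],[44,0]]
[[15,12],[22,8],[26,6],[32,13],[38,2],[44,0]]
[[15,12],[22,8],[26,6],[32,13],[38,2],[44,0]]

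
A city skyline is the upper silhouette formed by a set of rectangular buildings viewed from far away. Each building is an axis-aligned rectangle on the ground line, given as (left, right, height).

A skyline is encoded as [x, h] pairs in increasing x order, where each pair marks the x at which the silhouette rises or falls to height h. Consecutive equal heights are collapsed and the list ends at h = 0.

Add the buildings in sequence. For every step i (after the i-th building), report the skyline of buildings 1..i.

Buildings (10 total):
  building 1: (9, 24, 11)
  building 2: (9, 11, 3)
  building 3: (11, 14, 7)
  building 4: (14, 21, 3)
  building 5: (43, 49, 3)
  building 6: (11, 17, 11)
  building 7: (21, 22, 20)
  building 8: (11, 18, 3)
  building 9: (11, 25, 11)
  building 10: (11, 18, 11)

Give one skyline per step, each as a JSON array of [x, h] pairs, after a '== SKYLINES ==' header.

== SKYLINES ==
[[9,11],[24,0]]
[[9,11],[24,0]]
[[9,11],[24,0]]
[[9,11],[24,0]]
[[9,11],[24,0],[43,3],[49,0]]
[[9,11],[24,0],[43,3],[49,0]]
[[9,11],[21,20],[22,11],[24,0],[43,3],[49,0]]
[[9,11],[21,20],[22,11],[24,0],[43,3],[49,0]]
[[9,11],[21,20],[22,11],[25,0],[43,3],[49,0]]
[[9,11],[21,20],[22,11],[25,0],[43,3],[49,0]]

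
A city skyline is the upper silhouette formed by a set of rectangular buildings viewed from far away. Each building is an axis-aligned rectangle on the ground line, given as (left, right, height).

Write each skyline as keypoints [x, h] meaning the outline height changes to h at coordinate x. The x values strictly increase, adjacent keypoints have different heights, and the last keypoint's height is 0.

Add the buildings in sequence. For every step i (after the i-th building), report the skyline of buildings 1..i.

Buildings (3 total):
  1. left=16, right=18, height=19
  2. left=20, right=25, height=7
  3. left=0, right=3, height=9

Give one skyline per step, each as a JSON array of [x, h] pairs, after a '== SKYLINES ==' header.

== SKYLINES ==
[[16,19],[18,0]]
[[16,19],[18,0],[20,7],[25,0]]
[[0,9],[3,0],[16,19],[18,0],[20,7],[25,0]]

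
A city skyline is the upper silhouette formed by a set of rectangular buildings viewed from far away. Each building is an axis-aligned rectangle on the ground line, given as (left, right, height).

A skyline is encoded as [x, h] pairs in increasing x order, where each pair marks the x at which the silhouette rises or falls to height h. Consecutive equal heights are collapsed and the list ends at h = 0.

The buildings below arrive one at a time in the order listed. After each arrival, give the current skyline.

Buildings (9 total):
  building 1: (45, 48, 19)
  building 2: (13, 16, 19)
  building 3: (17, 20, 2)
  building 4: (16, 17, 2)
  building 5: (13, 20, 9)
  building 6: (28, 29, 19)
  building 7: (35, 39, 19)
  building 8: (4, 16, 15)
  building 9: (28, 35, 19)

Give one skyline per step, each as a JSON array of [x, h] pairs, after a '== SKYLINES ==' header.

== SKYLINES ==
[[45,19],[48,0]]
[[13,19],[16,0],[45,19],[48,0]]
[[13,19],[16,0],[17,2],[20,0],[45,19],[48,0]]
[[13,19],[16,2],[20,0],[45,19],[48,0]]
[[13,19],[16,9],[20,0],[45,19],[48,0]]
[[13,19],[16,9],[20,0],[28,19],[29,0],[45,19],[48,0]]
[[13,19],[16,9],[20,0],[28,19],[29,0],[35,19],[39,0],[45,19],[48,0]]
[[4,15],[13,19],[16,9],[20,0],[28,19],[29,0],[35,19],[39,0],[45,19],[48,0]]
[[4,15],[13,19],[16,9],[20,0],[28,19],[39,0],[45,19],[48,0]]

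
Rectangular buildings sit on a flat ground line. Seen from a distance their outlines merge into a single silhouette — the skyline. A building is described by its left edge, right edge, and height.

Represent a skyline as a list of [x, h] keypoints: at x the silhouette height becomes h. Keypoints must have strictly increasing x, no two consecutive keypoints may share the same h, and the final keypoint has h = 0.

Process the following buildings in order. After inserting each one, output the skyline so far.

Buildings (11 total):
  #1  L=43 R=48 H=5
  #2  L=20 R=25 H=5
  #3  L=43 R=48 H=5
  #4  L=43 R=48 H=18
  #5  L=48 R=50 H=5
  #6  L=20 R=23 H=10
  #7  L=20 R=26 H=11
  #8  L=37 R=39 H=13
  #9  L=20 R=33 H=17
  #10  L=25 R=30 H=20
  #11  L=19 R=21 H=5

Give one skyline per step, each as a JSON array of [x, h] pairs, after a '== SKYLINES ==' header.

== SKYLINES ==
[[43,5],[48,0]]
[[20,5],[25,0],[43,5],[48,0]]
[[20,5],[25,0],[43,5],[48,0]]
[[20,5],[25,0],[43,18],[48,0]]
[[20,5],[25,0],[43,18],[48,5],[50,0]]
[[20,10],[23,5],[25,0],[43,18],[48,5],[50,0]]
[[20,11],[26,0],[43,18],[48,5],[50,0]]
[[20,11],[26,0],[37,13],[39,0],[43,18],[48,5],[50,0]]
[[20,17],[33,0],[37,13],[39,0],[43,18],[48,5],[50,0]]
[[20,17],[25,20],[30,17],[33,0],[37,13],[39,0],[43,18],[48,5],[50,0]]
[[19,5],[20,17],[25,20],[30,17],[33,0],[37,13],[39,0],[43,18],[48,5],[50,0]]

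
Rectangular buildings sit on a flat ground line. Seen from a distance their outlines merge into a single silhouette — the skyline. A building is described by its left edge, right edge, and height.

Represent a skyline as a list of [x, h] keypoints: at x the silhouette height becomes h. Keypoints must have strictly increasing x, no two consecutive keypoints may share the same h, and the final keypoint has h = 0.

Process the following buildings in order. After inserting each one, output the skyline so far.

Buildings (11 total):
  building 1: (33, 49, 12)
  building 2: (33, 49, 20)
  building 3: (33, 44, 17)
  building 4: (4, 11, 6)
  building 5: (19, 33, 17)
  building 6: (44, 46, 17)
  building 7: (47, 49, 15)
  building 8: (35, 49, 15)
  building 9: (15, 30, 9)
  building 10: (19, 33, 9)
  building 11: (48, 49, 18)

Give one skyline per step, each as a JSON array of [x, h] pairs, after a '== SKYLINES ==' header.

== SKYLINES ==
[[33,12],[49,0]]
[[33,20],[49,0]]
[[33,20],[49,0]]
[[4,6],[11,0],[33,20],[49,0]]
[[4,6],[11,0],[19,17],[33,20],[49,0]]
[[4,6],[11,0],[19,17],[33,20],[49,0]]
[[4,6],[11,0],[19,17],[33,20],[49,0]]
[[4,6],[11,0],[19,17],[33,20],[49,0]]
[[4,6],[11,0],[15,9],[19,17],[33,20],[49,0]]
[[4,6],[11,0],[15,9],[19,17],[33,20],[49,0]]
[[4,6],[11,0],[15,9],[19,17],[33,20],[49,0]]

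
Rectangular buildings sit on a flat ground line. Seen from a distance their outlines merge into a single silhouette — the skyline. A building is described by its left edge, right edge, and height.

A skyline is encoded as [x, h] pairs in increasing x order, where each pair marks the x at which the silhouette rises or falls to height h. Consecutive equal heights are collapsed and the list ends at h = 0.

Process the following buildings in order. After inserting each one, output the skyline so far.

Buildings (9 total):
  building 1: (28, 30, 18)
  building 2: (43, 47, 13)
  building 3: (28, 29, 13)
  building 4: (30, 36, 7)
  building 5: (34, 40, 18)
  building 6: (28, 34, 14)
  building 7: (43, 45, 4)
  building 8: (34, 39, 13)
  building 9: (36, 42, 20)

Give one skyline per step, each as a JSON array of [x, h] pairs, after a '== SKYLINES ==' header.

== SKYLINES ==
[[28,18],[30,0]]
[[28,18],[30,0],[43,13],[47,0]]
[[28,18],[30,0],[43,13],[47,0]]
[[28,18],[30,7],[36,0],[43,13],[47,0]]
[[28,18],[30,7],[34,18],[40,0],[43,13],[47,0]]
[[28,18],[30,14],[34,18],[40,0],[43,13],[47,0]]
[[28,18],[30,14],[34,18],[40,0],[43,13],[47,0]]
[[28,18],[30,14],[34,18],[40,0],[43,13],[47,0]]
[[28,18],[30,14],[34,18],[36,20],[42,0],[43,13],[47,0]]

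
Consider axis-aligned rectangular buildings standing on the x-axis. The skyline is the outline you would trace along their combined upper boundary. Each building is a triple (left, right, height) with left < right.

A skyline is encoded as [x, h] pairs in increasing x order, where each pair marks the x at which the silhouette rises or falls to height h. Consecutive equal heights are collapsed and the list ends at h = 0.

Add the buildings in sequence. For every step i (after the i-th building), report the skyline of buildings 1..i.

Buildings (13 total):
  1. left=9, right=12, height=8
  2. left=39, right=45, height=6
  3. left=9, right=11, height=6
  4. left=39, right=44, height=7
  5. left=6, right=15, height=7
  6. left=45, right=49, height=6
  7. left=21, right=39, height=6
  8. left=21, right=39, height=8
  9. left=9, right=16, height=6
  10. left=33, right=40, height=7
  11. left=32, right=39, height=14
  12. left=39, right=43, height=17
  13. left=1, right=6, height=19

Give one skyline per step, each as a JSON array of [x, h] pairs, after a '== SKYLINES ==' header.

== SKYLINES ==
[[9,8],[12,0]]
[[9,8],[12,0],[39,6],[45,0]]
[[9,8],[12,0],[39,6],[45,0]]
[[9,8],[12,0],[39,7],[44,6],[45,0]]
[[6,7],[9,8],[12,7],[15,0],[39,7],[44,6],[45,0]]
[[6,7],[9,8],[12,7],[15,0],[39,7],[44,6],[49,0]]
[[6,7],[9,8],[12,7],[15,0],[21,6],[39,7],[44,6],[49,0]]
[[6,7],[9,8],[12,7],[15,0],[21,8],[39,7],[44,6],[49,0]]
[[6,7],[9,8],[12,7],[15,6],[16,0],[21,8],[39,7],[44,6],[49,0]]
[[6,7],[9,8],[12,7],[15,6],[16,0],[21,8],[39,7],[44,6],[49,0]]
[[6,7],[9,8],[12,7],[15,6],[16,0],[21,8],[32,14],[39,7],[44,6],[49,0]]
[[6,7],[9,8],[12,7],[15,6],[16,0],[21,8],[32,14],[39,17],[43,7],[44,6],[49,0]]
[[1,19],[6,7],[9,8],[12,7],[15,6],[16,0],[21,8],[32,14],[39,17],[43,7],[44,6],[49,0]]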